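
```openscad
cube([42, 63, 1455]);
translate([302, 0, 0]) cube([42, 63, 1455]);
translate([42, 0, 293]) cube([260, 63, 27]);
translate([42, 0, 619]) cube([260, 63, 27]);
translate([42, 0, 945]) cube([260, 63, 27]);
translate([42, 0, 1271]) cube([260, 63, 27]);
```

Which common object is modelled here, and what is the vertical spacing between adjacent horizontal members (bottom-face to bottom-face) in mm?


A ladder. The rung spacing is 326 mm.

Two tall 42×63 posts with 4 short bars between them — a ladder. Adjacent rungs sit at z = 293 and z = 619, so the spacing is 619 − 293 = 326 mm.


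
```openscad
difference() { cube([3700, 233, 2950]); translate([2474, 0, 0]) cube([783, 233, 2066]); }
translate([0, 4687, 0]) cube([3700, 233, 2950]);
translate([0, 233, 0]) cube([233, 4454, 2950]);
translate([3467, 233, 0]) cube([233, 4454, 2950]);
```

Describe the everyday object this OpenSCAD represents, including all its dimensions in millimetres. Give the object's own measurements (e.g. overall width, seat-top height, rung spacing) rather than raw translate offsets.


A single room: four walls, each 2950 mm tall and 233 mm thick, enclosing an outside footprint 3700×4920 mm (x × y), no floor or roof. The front and back walls (−y and +y sides) run the full x-width; the side walls fit between their inner faces. A door opening 783 mm wide and 2066 mm tall is cut through the front wall from the floor up, its −x edge 2474 mm from the wall's −x end.


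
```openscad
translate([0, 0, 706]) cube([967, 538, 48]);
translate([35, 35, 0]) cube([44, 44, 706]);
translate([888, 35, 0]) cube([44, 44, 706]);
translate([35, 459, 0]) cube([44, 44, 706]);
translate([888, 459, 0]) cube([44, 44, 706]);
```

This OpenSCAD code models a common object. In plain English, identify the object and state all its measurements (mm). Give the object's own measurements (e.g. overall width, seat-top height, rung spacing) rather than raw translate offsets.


A rectangular dining table. The top is 967×538×48 mm with its upper surface at z = 754 mm. It stands on four 44×44 mm square legs, each inset 35 mm from the nearest pair of top edges, running from the floor to the underside of the top.


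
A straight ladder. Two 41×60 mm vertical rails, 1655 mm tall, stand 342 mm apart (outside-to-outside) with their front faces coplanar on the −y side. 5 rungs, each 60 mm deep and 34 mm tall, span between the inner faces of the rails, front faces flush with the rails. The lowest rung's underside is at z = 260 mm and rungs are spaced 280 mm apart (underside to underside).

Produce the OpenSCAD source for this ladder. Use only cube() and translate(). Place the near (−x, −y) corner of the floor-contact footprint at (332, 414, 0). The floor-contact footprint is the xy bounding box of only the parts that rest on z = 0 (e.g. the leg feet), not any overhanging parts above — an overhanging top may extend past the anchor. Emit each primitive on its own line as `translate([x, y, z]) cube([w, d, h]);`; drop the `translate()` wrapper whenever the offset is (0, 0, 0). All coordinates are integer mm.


translate([332, 414, 0]) cube([41, 60, 1655]);
translate([633, 414, 0]) cube([41, 60, 1655]);
translate([373, 414, 260]) cube([260, 60, 34]);
translate([373, 414, 540]) cube([260, 60, 34]);
translate([373, 414, 820]) cube([260, 60, 34]);
translate([373, 414, 1100]) cube([260, 60, 34]);
translate([373, 414, 1380]) cube([260, 60, 34]);


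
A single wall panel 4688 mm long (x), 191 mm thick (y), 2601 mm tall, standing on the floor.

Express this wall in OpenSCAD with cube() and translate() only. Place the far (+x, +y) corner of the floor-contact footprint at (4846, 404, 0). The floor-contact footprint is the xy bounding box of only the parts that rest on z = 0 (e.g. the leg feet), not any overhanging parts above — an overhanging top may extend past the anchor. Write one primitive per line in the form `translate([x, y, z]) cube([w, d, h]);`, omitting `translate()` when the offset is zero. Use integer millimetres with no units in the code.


translate([158, 213, 0]) cube([4688, 191, 2601]);


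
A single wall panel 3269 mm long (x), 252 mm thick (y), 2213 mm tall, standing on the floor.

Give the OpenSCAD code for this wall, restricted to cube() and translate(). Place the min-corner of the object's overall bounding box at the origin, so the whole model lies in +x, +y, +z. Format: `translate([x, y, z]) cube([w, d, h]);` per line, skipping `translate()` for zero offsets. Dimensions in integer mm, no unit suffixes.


cube([3269, 252, 2213]);


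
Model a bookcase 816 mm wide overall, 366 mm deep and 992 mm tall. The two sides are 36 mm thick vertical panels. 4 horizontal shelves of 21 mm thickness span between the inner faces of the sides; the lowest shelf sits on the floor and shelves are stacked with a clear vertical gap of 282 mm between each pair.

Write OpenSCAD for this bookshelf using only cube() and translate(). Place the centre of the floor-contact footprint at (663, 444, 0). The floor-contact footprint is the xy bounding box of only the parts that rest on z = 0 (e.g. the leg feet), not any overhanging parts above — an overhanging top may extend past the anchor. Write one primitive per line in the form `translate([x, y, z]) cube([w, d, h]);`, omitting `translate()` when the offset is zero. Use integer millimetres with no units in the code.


translate([255, 261, 0]) cube([36, 366, 992]);
translate([1035, 261, 0]) cube([36, 366, 992]);
translate([291, 261, 0]) cube([744, 366, 21]);
translate([291, 261, 303]) cube([744, 366, 21]);
translate([291, 261, 606]) cube([744, 366, 21]);
translate([291, 261, 909]) cube([744, 366, 21]);


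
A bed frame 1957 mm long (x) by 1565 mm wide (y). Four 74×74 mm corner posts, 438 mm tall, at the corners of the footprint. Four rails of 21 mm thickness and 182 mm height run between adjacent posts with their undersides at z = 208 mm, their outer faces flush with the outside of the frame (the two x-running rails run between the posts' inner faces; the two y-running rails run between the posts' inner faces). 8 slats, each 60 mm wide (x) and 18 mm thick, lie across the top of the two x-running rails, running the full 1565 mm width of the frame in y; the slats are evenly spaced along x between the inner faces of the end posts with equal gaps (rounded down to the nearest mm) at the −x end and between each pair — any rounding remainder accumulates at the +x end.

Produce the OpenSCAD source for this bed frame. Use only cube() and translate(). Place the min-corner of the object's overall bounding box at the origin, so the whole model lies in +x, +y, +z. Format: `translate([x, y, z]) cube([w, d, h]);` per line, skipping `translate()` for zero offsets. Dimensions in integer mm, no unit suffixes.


cube([74, 74, 438]);
translate([0, 1491, 0]) cube([74, 74, 438]);
translate([1883, 0, 0]) cube([74, 74, 438]);
translate([1883, 1491, 0]) cube([74, 74, 438]);
translate([74, 0, 208]) cube([1809, 21, 182]);
translate([74, 1544, 208]) cube([1809, 21, 182]);
translate([0, 74, 208]) cube([21, 1417, 182]);
translate([1936, 74, 208]) cube([21, 1417, 182]);
translate([221, 0, 390]) cube([60, 1565, 18]);
translate([428, 0, 390]) cube([60, 1565, 18]);
translate([635, 0, 390]) cube([60, 1565, 18]);
translate([842, 0, 390]) cube([60, 1565, 18]);
translate([1049, 0, 390]) cube([60, 1565, 18]);
translate([1256, 0, 390]) cube([60, 1565, 18]);
translate([1463, 0, 390]) cube([60, 1565, 18]);
translate([1670, 0, 390]) cube([60, 1565, 18]);


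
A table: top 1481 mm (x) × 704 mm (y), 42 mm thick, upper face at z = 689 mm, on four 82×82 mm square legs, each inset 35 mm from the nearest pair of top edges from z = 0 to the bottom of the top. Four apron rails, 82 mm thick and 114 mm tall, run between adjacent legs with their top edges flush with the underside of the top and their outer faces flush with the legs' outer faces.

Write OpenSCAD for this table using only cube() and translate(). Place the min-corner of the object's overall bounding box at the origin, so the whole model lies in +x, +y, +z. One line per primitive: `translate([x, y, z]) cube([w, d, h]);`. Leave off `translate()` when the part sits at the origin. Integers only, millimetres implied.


translate([0, 0, 647]) cube([1481, 704, 42]);
translate([35, 35, 0]) cube([82, 82, 647]);
translate([1364, 35, 0]) cube([82, 82, 647]);
translate([35, 587, 0]) cube([82, 82, 647]);
translate([1364, 587, 0]) cube([82, 82, 647]);
translate([117, 35, 533]) cube([1247, 82, 114]);
translate([117, 587, 533]) cube([1247, 82, 114]);
translate([35, 117, 533]) cube([82, 470, 114]);
translate([1364, 117, 533]) cube([82, 470, 114]);


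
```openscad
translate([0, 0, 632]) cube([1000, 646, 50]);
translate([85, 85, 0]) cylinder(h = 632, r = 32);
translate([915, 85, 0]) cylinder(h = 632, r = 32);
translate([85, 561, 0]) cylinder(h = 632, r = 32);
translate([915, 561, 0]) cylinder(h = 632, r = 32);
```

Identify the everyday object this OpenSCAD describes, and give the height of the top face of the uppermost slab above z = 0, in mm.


A table. The table height is 682 mm.

A 1000×646×50 slab sits at z = 632 on four Ø64 mm round legs — a table. The top surface is at 632 + 50 = 682 mm.


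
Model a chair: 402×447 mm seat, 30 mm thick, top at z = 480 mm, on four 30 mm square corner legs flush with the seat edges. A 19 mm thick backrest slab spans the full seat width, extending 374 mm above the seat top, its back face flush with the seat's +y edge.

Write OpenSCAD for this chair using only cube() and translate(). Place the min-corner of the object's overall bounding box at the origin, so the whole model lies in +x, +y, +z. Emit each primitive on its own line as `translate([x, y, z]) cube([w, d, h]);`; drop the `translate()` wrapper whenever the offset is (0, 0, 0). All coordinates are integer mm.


translate([0, 0, 450]) cube([402, 447, 30]);
cube([30, 30, 450]);
translate([372, 0, 0]) cube([30, 30, 450]);
translate([0, 417, 0]) cube([30, 30, 450]);
translate([372, 417, 0]) cube([30, 30, 450]);
translate([0, 428, 480]) cube([402, 19, 374]);


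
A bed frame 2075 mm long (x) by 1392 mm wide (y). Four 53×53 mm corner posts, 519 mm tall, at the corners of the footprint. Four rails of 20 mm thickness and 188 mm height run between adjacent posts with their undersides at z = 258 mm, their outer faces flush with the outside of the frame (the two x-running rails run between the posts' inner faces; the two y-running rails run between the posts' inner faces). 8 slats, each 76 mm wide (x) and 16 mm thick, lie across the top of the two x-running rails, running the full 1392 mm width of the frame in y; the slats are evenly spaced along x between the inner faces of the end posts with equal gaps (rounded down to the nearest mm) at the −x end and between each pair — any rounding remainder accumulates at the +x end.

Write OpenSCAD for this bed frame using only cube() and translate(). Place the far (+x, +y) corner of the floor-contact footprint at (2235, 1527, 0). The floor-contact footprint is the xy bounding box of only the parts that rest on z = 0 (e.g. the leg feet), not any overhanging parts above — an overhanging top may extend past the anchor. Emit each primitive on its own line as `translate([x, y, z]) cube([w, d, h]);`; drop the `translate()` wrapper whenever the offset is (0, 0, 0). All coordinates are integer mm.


translate([160, 135, 0]) cube([53, 53, 519]);
translate([160, 1474, 0]) cube([53, 53, 519]);
translate([2182, 135, 0]) cube([53, 53, 519]);
translate([2182, 1474, 0]) cube([53, 53, 519]);
translate([213, 135, 258]) cube([1969, 20, 188]);
translate([213, 1507, 258]) cube([1969, 20, 188]);
translate([160, 188, 258]) cube([20, 1286, 188]);
translate([2215, 188, 258]) cube([20, 1286, 188]);
translate([364, 135, 446]) cube([76, 1392, 16]);
translate([591, 135, 446]) cube([76, 1392, 16]);
translate([818, 135, 446]) cube([76, 1392, 16]);
translate([1045, 135, 446]) cube([76, 1392, 16]);
translate([1272, 135, 446]) cube([76, 1392, 16]);
translate([1499, 135, 446]) cube([76, 1392, 16]);
translate([1726, 135, 446]) cube([76, 1392, 16]);
translate([1953, 135, 446]) cube([76, 1392, 16]);


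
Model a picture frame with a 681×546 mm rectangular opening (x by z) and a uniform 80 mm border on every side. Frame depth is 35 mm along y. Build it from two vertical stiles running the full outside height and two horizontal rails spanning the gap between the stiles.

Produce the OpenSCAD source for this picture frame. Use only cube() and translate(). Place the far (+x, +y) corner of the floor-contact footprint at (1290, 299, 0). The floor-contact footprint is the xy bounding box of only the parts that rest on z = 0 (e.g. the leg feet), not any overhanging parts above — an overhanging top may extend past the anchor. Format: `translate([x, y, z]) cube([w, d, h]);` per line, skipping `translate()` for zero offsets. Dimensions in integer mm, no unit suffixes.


translate([449, 264, 0]) cube([80, 35, 706]);
translate([1210, 264, 0]) cube([80, 35, 706]);
translate([529, 264, 0]) cube([681, 35, 80]);
translate([529, 264, 626]) cube([681, 35, 80]);


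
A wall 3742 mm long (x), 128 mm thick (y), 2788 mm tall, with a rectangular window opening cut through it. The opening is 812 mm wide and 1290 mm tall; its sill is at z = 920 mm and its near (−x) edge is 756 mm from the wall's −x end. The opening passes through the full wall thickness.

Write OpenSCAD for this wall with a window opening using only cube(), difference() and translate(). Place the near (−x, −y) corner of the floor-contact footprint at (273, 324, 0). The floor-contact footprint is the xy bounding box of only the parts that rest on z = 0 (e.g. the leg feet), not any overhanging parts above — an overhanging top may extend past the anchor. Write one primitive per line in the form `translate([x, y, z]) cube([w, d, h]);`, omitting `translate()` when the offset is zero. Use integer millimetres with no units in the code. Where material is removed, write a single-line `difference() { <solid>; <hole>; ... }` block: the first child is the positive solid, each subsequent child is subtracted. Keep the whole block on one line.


difference() { translate([273, 324, 0]) cube([3742, 128, 2788]); translate([1029, 324, 920]) cube([812, 128, 1290]); }


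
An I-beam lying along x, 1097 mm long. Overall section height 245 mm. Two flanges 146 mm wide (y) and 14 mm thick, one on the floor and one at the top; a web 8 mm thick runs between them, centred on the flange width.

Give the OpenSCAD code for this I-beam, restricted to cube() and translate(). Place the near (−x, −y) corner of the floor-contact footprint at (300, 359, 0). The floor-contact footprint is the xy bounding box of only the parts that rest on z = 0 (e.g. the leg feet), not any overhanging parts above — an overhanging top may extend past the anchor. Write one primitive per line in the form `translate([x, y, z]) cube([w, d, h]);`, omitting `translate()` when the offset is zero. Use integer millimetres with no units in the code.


translate([300, 359, 0]) cube([1097, 146, 14]);
translate([300, 428, 14]) cube([1097, 8, 217]);
translate([300, 359, 231]) cube([1097, 146, 14]);


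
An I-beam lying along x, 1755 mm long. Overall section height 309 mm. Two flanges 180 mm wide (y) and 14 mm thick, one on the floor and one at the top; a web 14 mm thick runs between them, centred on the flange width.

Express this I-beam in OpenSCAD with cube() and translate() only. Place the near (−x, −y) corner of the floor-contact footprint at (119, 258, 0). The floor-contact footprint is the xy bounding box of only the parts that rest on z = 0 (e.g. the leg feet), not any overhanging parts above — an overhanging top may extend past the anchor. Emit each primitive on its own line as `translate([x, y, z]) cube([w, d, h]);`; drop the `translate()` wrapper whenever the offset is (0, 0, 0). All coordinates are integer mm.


translate([119, 258, 0]) cube([1755, 180, 14]);
translate([119, 341, 14]) cube([1755, 14, 281]);
translate([119, 258, 295]) cube([1755, 180, 14]);


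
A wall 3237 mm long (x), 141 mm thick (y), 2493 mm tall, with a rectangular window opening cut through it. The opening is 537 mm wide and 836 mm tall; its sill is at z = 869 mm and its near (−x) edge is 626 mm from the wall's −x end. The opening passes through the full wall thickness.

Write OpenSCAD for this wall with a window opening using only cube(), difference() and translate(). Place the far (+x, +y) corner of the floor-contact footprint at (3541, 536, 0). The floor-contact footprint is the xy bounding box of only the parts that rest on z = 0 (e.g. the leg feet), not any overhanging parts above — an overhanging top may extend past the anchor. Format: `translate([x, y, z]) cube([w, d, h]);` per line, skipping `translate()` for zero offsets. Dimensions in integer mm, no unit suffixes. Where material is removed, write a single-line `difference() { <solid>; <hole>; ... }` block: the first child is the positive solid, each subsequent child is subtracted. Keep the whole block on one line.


difference() { translate([304, 395, 0]) cube([3237, 141, 2493]); translate([930, 395, 869]) cube([537, 141, 836]); }


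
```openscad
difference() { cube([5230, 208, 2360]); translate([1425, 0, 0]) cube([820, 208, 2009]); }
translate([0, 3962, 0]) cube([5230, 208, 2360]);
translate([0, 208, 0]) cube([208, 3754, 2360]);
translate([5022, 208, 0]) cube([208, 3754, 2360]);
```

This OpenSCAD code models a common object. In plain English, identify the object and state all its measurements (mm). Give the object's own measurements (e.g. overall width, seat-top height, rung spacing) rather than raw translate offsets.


A single room: four walls, each 2360 mm tall and 208 mm thick, enclosing an outside footprint 5230×4170 mm (x × y), no floor or roof. The front and back walls (−y and +y sides) run the full x-width; the side walls fit between their inner faces. A door opening 820 mm wide and 2009 mm tall is cut through the front wall from the floor up, its −x edge 1425 mm from the wall's −x end.


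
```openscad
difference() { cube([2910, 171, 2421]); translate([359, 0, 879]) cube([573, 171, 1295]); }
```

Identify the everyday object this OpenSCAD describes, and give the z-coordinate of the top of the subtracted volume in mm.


A wall with a window opening. The window head height is 2174 mm.

A wall with a rectangular opening subtracted — a window. Sill at z = 879, opening 1295 mm tall, so the head is at 879 + 1295 = 2174 mm.


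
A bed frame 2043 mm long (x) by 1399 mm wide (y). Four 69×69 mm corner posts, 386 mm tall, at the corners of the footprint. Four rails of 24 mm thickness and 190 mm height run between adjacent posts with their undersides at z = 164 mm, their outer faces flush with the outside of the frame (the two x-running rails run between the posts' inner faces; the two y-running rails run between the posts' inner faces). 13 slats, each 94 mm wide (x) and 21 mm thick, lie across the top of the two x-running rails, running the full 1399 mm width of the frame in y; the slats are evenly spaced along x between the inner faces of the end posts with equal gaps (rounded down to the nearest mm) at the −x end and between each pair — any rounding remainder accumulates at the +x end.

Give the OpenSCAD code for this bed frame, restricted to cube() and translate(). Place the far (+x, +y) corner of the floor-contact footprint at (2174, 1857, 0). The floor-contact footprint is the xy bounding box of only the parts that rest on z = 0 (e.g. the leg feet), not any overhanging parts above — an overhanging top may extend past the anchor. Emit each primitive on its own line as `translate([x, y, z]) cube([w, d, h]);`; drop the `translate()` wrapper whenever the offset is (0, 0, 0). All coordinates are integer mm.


translate([131, 458, 0]) cube([69, 69, 386]);
translate([131, 1788, 0]) cube([69, 69, 386]);
translate([2105, 458, 0]) cube([69, 69, 386]);
translate([2105, 1788, 0]) cube([69, 69, 386]);
translate([200, 458, 164]) cube([1905, 24, 190]);
translate([200, 1833, 164]) cube([1905, 24, 190]);
translate([131, 527, 164]) cube([24, 1261, 190]);
translate([2150, 527, 164]) cube([24, 1261, 190]);
translate([248, 458, 354]) cube([94, 1399, 21]);
translate([390, 458, 354]) cube([94, 1399, 21]);
translate([532, 458, 354]) cube([94, 1399, 21]);
translate([674, 458, 354]) cube([94, 1399, 21]);
translate([816, 458, 354]) cube([94, 1399, 21]);
translate([958, 458, 354]) cube([94, 1399, 21]);
translate([1100, 458, 354]) cube([94, 1399, 21]);
translate([1242, 458, 354]) cube([94, 1399, 21]);
translate([1384, 458, 354]) cube([94, 1399, 21]);
translate([1526, 458, 354]) cube([94, 1399, 21]);
translate([1668, 458, 354]) cube([94, 1399, 21]);
translate([1810, 458, 354]) cube([94, 1399, 21]);
translate([1952, 458, 354]) cube([94, 1399, 21]);


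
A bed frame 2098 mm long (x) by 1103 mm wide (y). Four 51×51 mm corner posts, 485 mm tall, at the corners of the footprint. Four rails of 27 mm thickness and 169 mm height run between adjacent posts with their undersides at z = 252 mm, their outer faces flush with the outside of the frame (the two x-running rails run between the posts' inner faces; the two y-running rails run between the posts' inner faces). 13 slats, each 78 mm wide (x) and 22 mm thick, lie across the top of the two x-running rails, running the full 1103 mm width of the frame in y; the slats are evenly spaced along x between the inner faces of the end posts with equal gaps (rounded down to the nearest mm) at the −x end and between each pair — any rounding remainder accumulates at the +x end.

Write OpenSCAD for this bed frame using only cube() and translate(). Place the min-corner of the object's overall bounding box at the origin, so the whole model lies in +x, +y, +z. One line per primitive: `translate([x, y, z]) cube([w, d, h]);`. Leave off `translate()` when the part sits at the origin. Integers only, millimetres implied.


cube([51, 51, 485]);
translate([0, 1052, 0]) cube([51, 51, 485]);
translate([2047, 0, 0]) cube([51, 51, 485]);
translate([2047, 1052, 0]) cube([51, 51, 485]);
translate([51, 0, 252]) cube([1996, 27, 169]);
translate([51, 1076, 252]) cube([1996, 27, 169]);
translate([0, 51, 252]) cube([27, 1001, 169]);
translate([2071, 51, 252]) cube([27, 1001, 169]);
translate([121, 0, 421]) cube([78, 1103, 22]);
translate([269, 0, 421]) cube([78, 1103, 22]);
translate([417, 0, 421]) cube([78, 1103, 22]);
translate([565, 0, 421]) cube([78, 1103, 22]);
translate([713, 0, 421]) cube([78, 1103, 22]);
translate([861, 0, 421]) cube([78, 1103, 22]);
translate([1009, 0, 421]) cube([78, 1103, 22]);
translate([1157, 0, 421]) cube([78, 1103, 22]);
translate([1305, 0, 421]) cube([78, 1103, 22]);
translate([1453, 0, 421]) cube([78, 1103, 22]);
translate([1601, 0, 421]) cube([78, 1103, 22]);
translate([1749, 0, 421]) cube([78, 1103, 22]);
translate([1897, 0, 421]) cube([78, 1103, 22]);


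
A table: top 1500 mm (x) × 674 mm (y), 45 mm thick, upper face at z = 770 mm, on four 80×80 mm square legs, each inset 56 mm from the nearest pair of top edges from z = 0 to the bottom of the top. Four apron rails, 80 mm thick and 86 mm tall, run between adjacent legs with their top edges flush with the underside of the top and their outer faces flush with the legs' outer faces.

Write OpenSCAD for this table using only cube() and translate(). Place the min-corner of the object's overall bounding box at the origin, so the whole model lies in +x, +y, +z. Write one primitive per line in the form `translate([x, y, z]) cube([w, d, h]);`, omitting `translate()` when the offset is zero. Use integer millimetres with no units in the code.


// leg_h = 770 - 45 = 725
// apron z = 725 - 86 = 639
translate([0, 0, 725]) cube([1500, 674, 45]);
translate([56, 56, 0]) cube([80, 80, 725]);
translate([1364, 56, 0]) cube([80, 80, 725]);
translate([56, 538, 0]) cube([80, 80, 725]);
translate([1364, 538, 0]) cube([80, 80, 725]);
translate([136, 56, 639]) cube([1228, 80, 86]);
translate([136, 538, 639]) cube([1228, 80, 86]);
translate([56, 136, 639]) cube([80, 402, 86]);
translate([1364, 136, 639]) cube([80, 402, 86]);


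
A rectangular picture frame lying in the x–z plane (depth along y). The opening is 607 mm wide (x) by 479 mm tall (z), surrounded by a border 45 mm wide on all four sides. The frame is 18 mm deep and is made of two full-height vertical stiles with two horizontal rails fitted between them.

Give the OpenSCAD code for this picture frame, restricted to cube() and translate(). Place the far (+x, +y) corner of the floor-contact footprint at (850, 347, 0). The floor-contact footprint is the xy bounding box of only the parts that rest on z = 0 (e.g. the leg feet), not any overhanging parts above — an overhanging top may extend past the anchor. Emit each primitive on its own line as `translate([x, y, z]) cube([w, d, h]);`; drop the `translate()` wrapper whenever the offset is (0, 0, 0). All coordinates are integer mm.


translate([153, 329, 0]) cube([45, 18, 569]);
translate([805, 329, 0]) cube([45, 18, 569]);
translate([198, 329, 0]) cube([607, 18, 45]);
translate([198, 329, 524]) cube([607, 18, 45]);


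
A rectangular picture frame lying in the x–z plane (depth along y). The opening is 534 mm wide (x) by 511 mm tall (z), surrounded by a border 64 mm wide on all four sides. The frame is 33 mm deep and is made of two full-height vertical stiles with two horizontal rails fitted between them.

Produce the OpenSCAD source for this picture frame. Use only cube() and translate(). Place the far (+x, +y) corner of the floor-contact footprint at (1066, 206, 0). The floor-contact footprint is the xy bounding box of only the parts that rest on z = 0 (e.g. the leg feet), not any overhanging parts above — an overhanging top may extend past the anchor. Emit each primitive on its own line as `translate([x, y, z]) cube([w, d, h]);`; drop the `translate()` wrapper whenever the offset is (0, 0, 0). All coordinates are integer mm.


translate([404, 173, 0]) cube([64, 33, 639]);
translate([1002, 173, 0]) cube([64, 33, 639]);
translate([468, 173, 0]) cube([534, 33, 64]);
translate([468, 173, 575]) cube([534, 33, 64]);


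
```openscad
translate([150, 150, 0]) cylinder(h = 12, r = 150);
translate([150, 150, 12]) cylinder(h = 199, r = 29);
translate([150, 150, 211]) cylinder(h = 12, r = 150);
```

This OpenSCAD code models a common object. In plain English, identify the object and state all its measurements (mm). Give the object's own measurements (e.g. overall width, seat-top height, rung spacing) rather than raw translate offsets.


A spool: two coaxial disc flanges of radius 150 mm and thickness 12 mm, joined by a core cylinder of radius 29 mm and height 199 mm. The lower flange rests on z = 0 and the three cylinders share a vertical axis.


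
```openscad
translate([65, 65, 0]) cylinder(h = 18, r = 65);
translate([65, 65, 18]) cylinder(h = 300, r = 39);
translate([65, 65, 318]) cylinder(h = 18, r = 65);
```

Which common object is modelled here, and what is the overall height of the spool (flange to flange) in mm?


A spool. The overall height is 336 mm.

Three coaxial cylinders, large–small–large — a spool. Two 18 mm flanges and a 300 mm core give 18 + 300 + 18 = 336 mm.


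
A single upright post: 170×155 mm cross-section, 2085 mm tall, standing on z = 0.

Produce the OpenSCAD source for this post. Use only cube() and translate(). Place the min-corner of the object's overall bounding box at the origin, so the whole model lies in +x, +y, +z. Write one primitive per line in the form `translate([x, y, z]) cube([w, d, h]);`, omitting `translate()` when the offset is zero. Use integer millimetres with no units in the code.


cube([170, 155, 2085]);


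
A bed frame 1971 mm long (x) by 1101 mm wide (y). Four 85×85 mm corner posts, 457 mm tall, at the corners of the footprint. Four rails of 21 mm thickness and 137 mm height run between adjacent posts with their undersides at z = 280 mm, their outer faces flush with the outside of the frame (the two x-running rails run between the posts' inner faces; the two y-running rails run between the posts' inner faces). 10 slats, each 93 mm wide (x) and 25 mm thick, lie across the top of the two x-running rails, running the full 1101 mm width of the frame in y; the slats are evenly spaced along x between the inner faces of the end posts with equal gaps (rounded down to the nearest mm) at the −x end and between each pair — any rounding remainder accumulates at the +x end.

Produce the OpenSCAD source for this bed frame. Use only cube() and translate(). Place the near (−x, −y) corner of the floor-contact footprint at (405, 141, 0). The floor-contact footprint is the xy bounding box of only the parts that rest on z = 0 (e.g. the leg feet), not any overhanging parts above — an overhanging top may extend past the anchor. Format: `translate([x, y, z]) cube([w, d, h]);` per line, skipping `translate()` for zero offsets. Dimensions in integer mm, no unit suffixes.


translate([405, 141, 0]) cube([85, 85, 457]);
translate([405, 1157, 0]) cube([85, 85, 457]);
translate([2291, 141, 0]) cube([85, 85, 457]);
translate([2291, 1157, 0]) cube([85, 85, 457]);
translate([490, 141, 280]) cube([1801, 21, 137]);
translate([490, 1221, 280]) cube([1801, 21, 137]);
translate([405, 226, 280]) cube([21, 931, 137]);
translate([2355, 226, 280]) cube([21, 931, 137]);
translate([569, 141, 417]) cube([93, 1101, 25]);
translate([741, 141, 417]) cube([93, 1101, 25]);
translate([913, 141, 417]) cube([93, 1101, 25]);
translate([1085, 141, 417]) cube([93, 1101, 25]);
translate([1257, 141, 417]) cube([93, 1101, 25]);
translate([1429, 141, 417]) cube([93, 1101, 25]);
translate([1601, 141, 417]) cube([93, 1101, 25]);
translate([1773, 141, 417]) cube([93, 1101, 25]);
translate([1945, 141, 417]) cube([93, 1101, 25]);
translate([2117, 141, 417]) cube([93, 1101, 25]);


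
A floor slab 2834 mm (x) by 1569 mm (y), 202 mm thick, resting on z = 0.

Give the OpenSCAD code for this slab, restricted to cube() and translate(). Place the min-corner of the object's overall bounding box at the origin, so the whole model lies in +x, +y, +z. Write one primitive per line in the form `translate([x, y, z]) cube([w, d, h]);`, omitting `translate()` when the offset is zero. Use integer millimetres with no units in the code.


cube([2834, 1569, 202]);


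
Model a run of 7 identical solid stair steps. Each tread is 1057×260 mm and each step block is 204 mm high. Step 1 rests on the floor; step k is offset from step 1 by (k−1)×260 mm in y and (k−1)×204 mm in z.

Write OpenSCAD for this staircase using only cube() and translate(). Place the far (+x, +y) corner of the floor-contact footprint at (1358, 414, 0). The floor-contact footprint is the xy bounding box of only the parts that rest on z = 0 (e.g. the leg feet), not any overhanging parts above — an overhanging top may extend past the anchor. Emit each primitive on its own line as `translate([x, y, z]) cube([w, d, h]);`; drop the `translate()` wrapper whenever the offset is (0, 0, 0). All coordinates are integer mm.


translate([301, 154, 0]) cube([1057, 260, 204]);
translate([301, 414, 204]) cube([1057, 260, 204]);
translate([301, 674, 408]) cube([1057, 260, 204]);
translate([301, 934, 612]) cube([1057, 260, 204]);
translate([301, 1194, 816]) cube([1057, 260, 204]);
translate([301, 1454, 1020]) cube([1057, 260, 204]);
translate([301, 1714, 1224]) cube([1057, 260, 204]);


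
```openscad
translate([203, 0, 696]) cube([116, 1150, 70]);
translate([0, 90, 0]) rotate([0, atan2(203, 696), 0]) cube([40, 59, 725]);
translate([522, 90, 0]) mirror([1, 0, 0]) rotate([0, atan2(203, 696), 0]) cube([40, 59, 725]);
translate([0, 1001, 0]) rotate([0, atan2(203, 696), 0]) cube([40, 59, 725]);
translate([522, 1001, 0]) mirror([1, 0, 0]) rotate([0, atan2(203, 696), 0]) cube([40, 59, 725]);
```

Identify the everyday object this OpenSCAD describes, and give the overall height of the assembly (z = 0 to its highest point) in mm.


A sawhorse. The overall height is 766 mm.

A beam across two mirrored pairs of raked legs — a sawhorse. The beam's underside is at z = 696 (matching the legs' vertical rise in atan2(203, 696)) and the beam is 70 mm tall, so its top is at 696 + 70 = 766 mm. The raked legs top out at the beam's underside, so that is the highest point.


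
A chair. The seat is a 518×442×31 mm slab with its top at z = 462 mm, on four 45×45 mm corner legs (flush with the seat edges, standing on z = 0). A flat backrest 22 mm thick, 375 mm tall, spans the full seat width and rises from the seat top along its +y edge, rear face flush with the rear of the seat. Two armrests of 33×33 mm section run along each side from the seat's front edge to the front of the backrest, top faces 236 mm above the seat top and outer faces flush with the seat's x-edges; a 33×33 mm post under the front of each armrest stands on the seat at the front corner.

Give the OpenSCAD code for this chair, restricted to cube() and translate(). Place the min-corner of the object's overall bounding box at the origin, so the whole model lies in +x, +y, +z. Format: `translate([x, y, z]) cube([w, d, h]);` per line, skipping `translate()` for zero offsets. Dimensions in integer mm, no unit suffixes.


translate([0, 0, 431]) cube([518, 442, 31]);
cube([45, 45, 431]);
translate([473, 0, 0]) cube([45, 45, 431]);
translate([0, 397, 0]) cube([45, 45, 431]);
translate([473, 397, 0]) cube([45, 45, 431]);
translate([0, 420, 462]) cube([518, 22, 375]);
translate([0, 0, 665]) cube([33, 420, 33]);
translate([485, 0, 665]) cube([33, 420, 33]);
translate([0, 0, 462]) cube([33, 33, 203]);
translate([485, 0, 462]) cube([33, 33, 203]);


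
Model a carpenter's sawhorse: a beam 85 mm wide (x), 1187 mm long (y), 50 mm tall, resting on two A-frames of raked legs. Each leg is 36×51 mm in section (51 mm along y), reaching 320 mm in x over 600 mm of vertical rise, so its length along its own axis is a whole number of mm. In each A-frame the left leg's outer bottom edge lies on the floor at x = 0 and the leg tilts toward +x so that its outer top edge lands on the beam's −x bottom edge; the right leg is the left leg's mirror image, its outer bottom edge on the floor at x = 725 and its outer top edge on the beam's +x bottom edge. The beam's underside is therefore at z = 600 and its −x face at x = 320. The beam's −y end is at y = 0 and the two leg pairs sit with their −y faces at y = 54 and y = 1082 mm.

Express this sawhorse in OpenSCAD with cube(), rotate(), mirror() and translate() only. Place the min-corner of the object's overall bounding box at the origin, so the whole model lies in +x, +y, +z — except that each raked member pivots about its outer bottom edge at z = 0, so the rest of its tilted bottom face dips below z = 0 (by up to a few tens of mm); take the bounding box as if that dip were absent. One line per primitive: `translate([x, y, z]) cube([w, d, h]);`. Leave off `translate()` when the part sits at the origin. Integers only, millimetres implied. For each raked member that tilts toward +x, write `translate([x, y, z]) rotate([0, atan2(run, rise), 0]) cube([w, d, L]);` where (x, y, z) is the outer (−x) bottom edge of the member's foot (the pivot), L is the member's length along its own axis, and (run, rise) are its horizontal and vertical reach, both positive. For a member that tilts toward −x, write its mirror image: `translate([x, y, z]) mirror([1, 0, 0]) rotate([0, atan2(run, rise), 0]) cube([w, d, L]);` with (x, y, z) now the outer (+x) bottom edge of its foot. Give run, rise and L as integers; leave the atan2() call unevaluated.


// leg length = √(320² + 600²) = 680
// right-leg outer foot x = 2·320 + 85 = 725
// beam min-corner = (320, 0, 600)
translate([320, 0, 600]) cube([85, 1187, 50]);
translate([0, 54, 0]) rotate([0, atan2(320, 600), 0]) cube([36, 51, 680]);
translate([725, 54, 0]) mirror([1, 0, 0]) rotate([0, atan2(320, 600), 0]) cube([36, 51, 680]);
translate([0, 1082, 0]) rotate([0, atan2(320, 600), 0]) cube([36, 51, 680]);
translate([725, 1082, 0]) mirror([1, 0, 0]) rotate([0, atan2(320, 600), 0]) cube([36, 51, 680]);


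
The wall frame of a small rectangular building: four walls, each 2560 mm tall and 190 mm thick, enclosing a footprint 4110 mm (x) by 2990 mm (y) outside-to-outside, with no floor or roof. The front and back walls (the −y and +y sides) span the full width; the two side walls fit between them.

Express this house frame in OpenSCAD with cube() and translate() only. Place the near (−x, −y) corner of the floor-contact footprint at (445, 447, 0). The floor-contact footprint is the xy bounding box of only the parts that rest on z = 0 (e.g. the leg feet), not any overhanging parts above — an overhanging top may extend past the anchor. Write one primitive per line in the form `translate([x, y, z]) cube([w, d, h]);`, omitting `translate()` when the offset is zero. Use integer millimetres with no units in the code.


translate([445, 447, 0]) cube([4110, 190, 2560]);
translate([445, 3247, 0]) cube([4110, 190, 2560]);
translate([445, 637, 0]) cube([190, 2610, 2560]);
translate([4365, 637, 0]) cube([190, 2610, 2560]);


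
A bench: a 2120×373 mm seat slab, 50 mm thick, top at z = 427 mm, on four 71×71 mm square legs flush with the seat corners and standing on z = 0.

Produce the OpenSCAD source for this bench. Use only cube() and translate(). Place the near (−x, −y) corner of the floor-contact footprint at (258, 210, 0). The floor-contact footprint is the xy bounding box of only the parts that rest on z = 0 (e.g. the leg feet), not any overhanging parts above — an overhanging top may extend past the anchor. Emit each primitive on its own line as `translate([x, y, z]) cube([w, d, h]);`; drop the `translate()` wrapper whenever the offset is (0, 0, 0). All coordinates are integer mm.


translate([258, 210, 377]) cube([2120, 373, 50]);
translate([258, 210, 0]) cube([71, 71, 377]);
translate([258, 512, 0]) cube([71, 71, 377]);
translate([2307, 210, 0]) cube([71, 71, 377]);
translate([2307, 512, 0]) cube([71, 71, 377]);


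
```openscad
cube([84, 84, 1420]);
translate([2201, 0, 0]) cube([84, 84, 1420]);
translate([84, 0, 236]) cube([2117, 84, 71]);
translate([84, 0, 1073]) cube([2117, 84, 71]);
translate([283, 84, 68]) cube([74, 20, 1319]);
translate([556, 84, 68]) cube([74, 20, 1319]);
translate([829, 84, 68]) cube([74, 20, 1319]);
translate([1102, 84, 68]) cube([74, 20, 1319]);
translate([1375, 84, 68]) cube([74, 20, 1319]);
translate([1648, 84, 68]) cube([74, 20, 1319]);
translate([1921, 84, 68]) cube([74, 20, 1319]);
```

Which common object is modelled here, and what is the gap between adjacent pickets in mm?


A fence section. The picket gap is 199 mm.

Two posts, two rails, 7 pickets — a fence section. Span 2117 mm holds 7 pickets of 74 mm with 8 equal gaps: ⌊(2117 − 7·74) / 8⌋ = 199 mm.


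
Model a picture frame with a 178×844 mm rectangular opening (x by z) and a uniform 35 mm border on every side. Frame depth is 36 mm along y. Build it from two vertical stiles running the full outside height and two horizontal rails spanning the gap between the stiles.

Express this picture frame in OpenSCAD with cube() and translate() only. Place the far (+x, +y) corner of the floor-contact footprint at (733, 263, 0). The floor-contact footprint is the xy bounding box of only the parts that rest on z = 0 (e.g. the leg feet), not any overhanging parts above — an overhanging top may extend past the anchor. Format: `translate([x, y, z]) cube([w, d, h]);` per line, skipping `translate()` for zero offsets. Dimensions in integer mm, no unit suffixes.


translate([485, 227, 0]) cube([35, 36, 914]);
translate([698, 227, 0]) cube([35, 36, 914]);
translate([520, 227, 0]) cube([178, 36, 35]);
translate([520, 227, 879]) cube([178, 36, 35]);


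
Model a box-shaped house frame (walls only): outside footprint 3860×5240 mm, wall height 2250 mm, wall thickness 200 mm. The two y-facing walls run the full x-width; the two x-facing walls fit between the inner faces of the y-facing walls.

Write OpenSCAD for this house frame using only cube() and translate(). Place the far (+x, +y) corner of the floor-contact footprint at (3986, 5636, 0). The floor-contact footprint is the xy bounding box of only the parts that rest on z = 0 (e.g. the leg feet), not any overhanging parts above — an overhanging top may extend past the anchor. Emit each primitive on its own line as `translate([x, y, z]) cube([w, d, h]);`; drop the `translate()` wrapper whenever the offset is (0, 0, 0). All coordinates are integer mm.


translate([126, 396, 0]) cube([3860, 200, 2250]);
translate([126, 5436, 0]) cube([3860, 200, 2250]);
translate([126, 596, 0]) cube([200, 4840, 2250]);
translate([3786, 596, 0]) cube([200, 4840, 2250]);
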